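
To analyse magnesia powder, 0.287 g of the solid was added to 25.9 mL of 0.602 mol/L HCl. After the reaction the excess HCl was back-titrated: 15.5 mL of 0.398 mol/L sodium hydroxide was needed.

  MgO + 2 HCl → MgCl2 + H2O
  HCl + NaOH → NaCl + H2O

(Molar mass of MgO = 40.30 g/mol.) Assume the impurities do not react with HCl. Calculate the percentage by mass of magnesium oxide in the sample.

66.2 %

n(HCl) added = 0.0259 × 0.602 = 0.0156 mol
n(NaOH) used in back-titration = 0.0155 × 0.398 = 6.17 × 10^-3 mol
n(HCl) left over = 6.17 × 10^-3 mol (1:1 ratio)
n(HCl) consumed by analyte = 0.0156 − 6.17 × 10^-3 = 9.42 × 10^-3 mol
From the 1:2 ratio, n(MgO) = 1/2 × 9.42 × 10^-3 = 4.71 × 10^-3 mol
mass of MgO = 4.71 × 10^-3 × 40.30 = 0.190 g
% MgO = 0.190 / 0.287 × 100 = 66.2 %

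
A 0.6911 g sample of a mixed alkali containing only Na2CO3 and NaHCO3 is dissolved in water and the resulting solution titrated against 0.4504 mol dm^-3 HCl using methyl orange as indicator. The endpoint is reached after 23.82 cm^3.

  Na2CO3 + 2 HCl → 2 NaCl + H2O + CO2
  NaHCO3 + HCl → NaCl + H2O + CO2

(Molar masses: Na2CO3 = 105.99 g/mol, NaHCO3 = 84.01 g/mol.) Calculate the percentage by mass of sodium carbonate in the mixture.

n(HCl) = 0.02382 × 0.4504 = 0.01073 mol
Let x = n(Na2CO3), y = n(NaHCO3).
Titrant: 2x + 1y = 0.01073;  mass: 105.99x + 84.01y = 0.6911
Solving, x = 3.389 × 10^-3 mol, y = 3.951 × 10^-3 mol
mass of Na2CO3 = 3.389 × 10^-3 × 105.99 = 0.3592 g
% Na2CO3 = 0.3592 / 0.6911 × 100 = 51.97 %

51.97 %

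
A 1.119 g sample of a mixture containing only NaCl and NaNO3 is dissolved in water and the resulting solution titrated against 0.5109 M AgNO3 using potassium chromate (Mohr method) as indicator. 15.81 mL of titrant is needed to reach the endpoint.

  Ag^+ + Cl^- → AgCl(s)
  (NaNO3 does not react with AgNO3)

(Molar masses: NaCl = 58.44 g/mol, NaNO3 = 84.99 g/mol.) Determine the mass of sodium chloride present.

n(AgNO3) = 0.01581 × 0.5109 = 8.077 × 10^-3 mol
Let x = n(NaCl), y = n(NaNO3).
Titrant: 1x = 8.077 × 10^-3;  mass: 58.44x + 84.99y = 1.119
Solving, x = 8.077 × 10^-3 mol, y = 7.612 × 10^-3 mol
mass of NaCl = 8.077 × 10^-3 × 58.44 = 0.4720 g

0.4720 g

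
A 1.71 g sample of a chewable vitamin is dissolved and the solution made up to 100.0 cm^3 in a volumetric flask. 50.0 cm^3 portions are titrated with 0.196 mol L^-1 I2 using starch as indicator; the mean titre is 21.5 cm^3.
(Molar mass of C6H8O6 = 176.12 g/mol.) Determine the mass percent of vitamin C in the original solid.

C6H8O6 + I2 → C6H6O6 + 2 HI
n(I2) per titration = 0.0215 × 0.196 = 4.21 × 10^-3 mol
n(C6H8O6) in each aliquot = 4.21 × 10^-3 mol (1:1 ratio)
n(C6H8O6) in the whole flask = 4.21 × 10^-3 × 100.0/50.0 = 8.43 × 10^-3 mol
mass of C6H8O6 = 8.43 × 10^-3 × 176.12 = 1.48 g
% C6H8O6 = 1.48 / 1.71 × 100 = 86.8 %

86.8 %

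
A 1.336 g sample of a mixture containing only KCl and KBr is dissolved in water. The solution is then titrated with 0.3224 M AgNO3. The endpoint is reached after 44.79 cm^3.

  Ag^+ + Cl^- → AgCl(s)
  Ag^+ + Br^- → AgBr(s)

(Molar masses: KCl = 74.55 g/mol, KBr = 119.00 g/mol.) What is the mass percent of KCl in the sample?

n(AgNO3) = 0.04479 × 0.3224 = 0.01444 mol
Let x = n(KCl), y = n(KBr).
Titrant: 1x + 1y = 0.01444;  mass: 74.55x + 119.00y = 1.336
Solving, x = 8.603 × 10^-3 mol, y = 5.837 × 10^-3 mol
mass of KCl = 8.603 × 10^-3 × 74.55 = 0.6413 g
% KCl = 0.6413 / 1.336 × 100 = 48.00 %

48.00 %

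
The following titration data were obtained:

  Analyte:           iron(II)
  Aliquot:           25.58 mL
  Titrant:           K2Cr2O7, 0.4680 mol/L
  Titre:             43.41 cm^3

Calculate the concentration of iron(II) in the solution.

4.765 mol/L

Cr2O7^2- + 6 Fe^2+ + 14 H^+ → 2 Cr^3+ + 6 Fe^3+ + 7 H2O
n(K2Cr2O7) = 0.04341 L × 0.4680 mol/L = 0.02032 mol
From the 6:1 mole ratio, n(Fe2+) = 6/1 × 0.02032 = 0.1219 mol
[Fe2+] = 0.1219 mol / 0.02558 L = 4.765 mol/L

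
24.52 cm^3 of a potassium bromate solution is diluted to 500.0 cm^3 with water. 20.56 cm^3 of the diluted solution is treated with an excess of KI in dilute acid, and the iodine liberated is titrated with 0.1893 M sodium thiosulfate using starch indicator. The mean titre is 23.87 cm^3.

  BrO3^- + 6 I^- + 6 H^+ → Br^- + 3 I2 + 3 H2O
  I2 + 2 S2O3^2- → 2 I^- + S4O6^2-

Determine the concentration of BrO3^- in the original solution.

0.7469 M

n(S2O3^2-) = 0.02387 × 0.1893 = 4.519 × 10^-3 mol
n(I2) = n(S2O3^2-)/2 = 2.259 × 10^-3 mol
From the 1:3 ratio, n(BrO3^-) in the aliquot = 1/3 × 2.259 × 10^-3 = 7.531 × 10^-4 mol
[BrO3^-]_dilute = 7.531 × 10^-4 / 0.02056 = 0.03663 mol/L
[BrO3^-]_original = 0.03663 × 500.0/24.52 = 0.7469 mol/L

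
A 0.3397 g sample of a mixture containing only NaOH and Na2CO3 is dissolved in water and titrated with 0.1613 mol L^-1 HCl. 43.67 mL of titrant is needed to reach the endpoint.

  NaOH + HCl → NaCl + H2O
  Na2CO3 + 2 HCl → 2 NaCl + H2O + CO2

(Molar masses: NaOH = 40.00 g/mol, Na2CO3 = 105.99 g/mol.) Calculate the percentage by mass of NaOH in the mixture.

30.44 %

n(HCl) = 0.04367 × 0.1613 = 7.044 × 10^-3 mol
Let x = n(NaOH), y = n(Na2CO3).
Titrant: 1x + 2y = 7.044 × 10^-3;  mass: 40.00x + 105.99y = 0.3397
Solving, x = 2.585 × 10^-3 mol, y = 2.229 × 10^-3 mol
mass of NaOH = 2.585 × 10^-3 × 40.00 = 0.1034 g
% NaOH = 0.1034 / 0.3397 × 100 = 30.44 %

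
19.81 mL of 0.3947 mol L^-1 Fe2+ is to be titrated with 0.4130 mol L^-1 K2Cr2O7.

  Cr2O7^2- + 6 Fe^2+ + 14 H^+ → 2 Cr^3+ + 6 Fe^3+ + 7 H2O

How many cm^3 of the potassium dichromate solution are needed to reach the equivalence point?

3.155 mL

n(Fe2+) = 0.01981 L × 0.3947 mol/L = 7.819 × 10^-3 mol
From the 1:6 stoichiometry, n(K2Cr2O7) = 1/6 × 7.819 × 10^-3 = 1.303 × 10^-3 mol
V(K2Cr2O7) = 1.303 × 10^-3 mol / 0.4130 mol/L = 0.003155 L = 3.155 mL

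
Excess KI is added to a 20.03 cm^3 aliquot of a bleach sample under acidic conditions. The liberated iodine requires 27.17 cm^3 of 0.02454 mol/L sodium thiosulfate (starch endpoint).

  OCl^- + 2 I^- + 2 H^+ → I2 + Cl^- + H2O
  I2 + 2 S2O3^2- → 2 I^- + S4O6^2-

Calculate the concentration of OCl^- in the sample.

n(S2O3^2-) = 0.02717 × 0.02454 = 6.668 × 10^-4 mol
n(I2) = n(S2O3^2-)/2 = 3.334 × 10^-4 mol
n(OCl^-) in the aliquot = 3.334 × 10^-4 mol (1:1 ratio)
[OCl^-] = 3.334 × 10^-4 / 0.02003 = 0.01664 mol/L

0.01664 mol/L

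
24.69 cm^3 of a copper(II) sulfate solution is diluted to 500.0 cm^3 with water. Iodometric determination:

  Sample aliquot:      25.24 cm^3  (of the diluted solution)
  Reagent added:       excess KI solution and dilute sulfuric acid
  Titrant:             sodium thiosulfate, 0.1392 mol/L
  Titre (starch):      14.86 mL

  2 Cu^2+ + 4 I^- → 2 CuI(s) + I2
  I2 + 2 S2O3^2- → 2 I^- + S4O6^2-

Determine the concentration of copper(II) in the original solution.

n(S2O3^2-) = 0.01486 × 0.1392 = 2.069 × 10^-3 mol
n(I2) = n(S2O3^2-)/2 = 1.034 × 10^-3 mol
From the 2:1 ratio, n(Cu2+) in the aliquot = 2/1 × 1.034 × 10^-3 = 2.069 × 10^-3 mol
[Cu2+]_dilute = 2.069 × 10^-3 / 0.02524 = 0.08195 mol/L
[Cu2+]_original = 0.08195 × 500.0/24.69 = 1.660 mol/L

1.660 mol/L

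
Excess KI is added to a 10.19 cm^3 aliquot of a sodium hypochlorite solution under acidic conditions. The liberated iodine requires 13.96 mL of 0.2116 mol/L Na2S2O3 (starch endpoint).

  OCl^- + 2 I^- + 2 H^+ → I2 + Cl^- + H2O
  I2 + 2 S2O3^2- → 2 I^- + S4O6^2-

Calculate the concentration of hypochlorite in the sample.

n(S2O3^2-) = 0.01396 × 0.2116 = 2.954 × 10^-3 mol
n(I2) = n(S2O3^2-)/2 = 1.477 × 10^-3 mol
n(OCl^-) in the aliquot = 1.477 × 10^-3 mol (1:1 ratio)
[OCl^-] = 1.477 × 10^-3 / 0.01019 = 0.1449 mol/L

0.1449 mol/L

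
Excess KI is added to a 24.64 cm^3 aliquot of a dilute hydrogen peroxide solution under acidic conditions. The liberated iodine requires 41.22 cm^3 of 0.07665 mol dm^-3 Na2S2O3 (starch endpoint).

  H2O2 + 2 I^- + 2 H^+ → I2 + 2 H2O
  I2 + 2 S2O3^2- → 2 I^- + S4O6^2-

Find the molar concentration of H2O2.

n(S2O3^2-) = 0.04122 × 0.07665 = 3.160 × 10^-3 mol
n(I2) = n(S2O3^2-)/2 = 1.580 × 10^-3 mol
n(H2O2) in the aliquot = 1.580 × 10^-3 mol (1:1 ratio)
[H2O2] = 1.580 × 10^-3 / 0.02464 = 0.06411 mol/L

0.06411 mol/L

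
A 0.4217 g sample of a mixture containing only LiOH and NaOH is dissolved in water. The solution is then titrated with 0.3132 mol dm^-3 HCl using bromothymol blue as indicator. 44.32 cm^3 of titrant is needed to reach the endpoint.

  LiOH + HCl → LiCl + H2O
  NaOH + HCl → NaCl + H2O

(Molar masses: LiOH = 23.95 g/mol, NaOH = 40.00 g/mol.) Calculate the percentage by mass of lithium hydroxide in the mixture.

n(HCl) = 0.04432 × 0.3132 = 0.01388 mol
Let x = n(LiOH), y = n(NaOH).
Titrant: 1x + 1y = 0.01388;  mass: 23.95x + 40.00y = 0.4217
Solving, x = 8.320 × 10^-3 mol, y = 5.561 × 10^-3 mol
mass of LiOH = 8.320 × 10^-3 × 23.95 = 0.1993 g
% LiOH = 0.1993 / 0.4217 × 100 = 47.25 %

47.25 %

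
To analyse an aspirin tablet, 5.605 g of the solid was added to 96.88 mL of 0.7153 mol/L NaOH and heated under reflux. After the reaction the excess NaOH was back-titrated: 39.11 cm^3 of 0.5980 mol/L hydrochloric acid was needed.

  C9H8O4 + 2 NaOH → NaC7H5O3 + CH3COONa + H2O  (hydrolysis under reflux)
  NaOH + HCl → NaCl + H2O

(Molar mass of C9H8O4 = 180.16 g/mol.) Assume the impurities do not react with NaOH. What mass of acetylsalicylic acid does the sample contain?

4.136 g

n(NaOH) added = 0.09688 × 0.7153 = 0.06930 mol
n(HCl) used in back-titration = 0.03911 × 0.5980 = 0.02339 mol
n(NaOH) left over = 0.02339 mol (1:1 ratio)
n(NaOH) consumed by analyte = 0.06930 − 0.02339 = 0.04591 mol
From the 1:2 ratio, n(C9H8O4) = 1/2 × 0.04591 = 0.02296 mol
mass of C9H8O4 = 0.02296 × 180.16 = 4.136 g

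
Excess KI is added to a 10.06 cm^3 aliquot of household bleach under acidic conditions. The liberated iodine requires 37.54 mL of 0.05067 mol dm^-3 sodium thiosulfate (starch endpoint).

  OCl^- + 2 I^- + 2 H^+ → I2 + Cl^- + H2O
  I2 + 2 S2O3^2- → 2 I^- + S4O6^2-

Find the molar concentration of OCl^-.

0.09454 mol/L

n(S2O3^2-) = 0.03754 × 0.05067 = 1.902 × 10^-3 mol
n(I2) = n(S2O3^2-)/2 = 9.511 × 10^-4 mol
n(OCl^-) in the aliquot = 9.511 × 10^-4 mol (1:1 ratio)
[OCl^-] = 9.511 × 10^-4 / 0.01006 = 0.09454 mol/L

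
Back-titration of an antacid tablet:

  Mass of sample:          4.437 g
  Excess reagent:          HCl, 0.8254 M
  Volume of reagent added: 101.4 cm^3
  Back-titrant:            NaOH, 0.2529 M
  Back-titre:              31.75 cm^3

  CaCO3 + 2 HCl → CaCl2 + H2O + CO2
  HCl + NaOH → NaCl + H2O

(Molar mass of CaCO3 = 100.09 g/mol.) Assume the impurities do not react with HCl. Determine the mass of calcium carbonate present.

3.787 g

n(HCl) added = 0.1014 × 0.8254 = 0.08370 mol
n(NaOH) used in back-titration = 0.03175 × 0.2529 = 8.030 × 10^-3 mol
n(HCl) left over = 8.030 × 10^-3 mol (1:1 ratio)
n(HCl) consumed by analyte = 0.08370 − 8.030 × 10^-3 = 0.07567 mol
From the 1:2 ratio, n(CaCO3) = 1/2 × 0.07567 = 0.03783 mol
mass of CaCO3 = 0.03783 × 100.09 = 3.787 g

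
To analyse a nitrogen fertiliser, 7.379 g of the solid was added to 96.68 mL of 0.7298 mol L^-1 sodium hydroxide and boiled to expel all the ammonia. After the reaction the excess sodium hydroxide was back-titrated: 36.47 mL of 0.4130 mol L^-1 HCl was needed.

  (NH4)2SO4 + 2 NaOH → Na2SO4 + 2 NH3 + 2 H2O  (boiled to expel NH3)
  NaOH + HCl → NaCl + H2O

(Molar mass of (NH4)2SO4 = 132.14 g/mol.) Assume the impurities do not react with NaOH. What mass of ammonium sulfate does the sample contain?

n(NaOH) added = 0.09668 × 0.7298 = 0.07056 mol
n(HCl) used in back-titration = 0.03647 × 0.4130 = 0.01506 mol
n(NaOH) left over = 0.01506 mol (1:1 ratio)
n(NaOH) consumed by analyte = 0.07056 − 0.01506 = 0.05549 mol
From the 1:2 ratio, n((NH4)2SO4) = 1/2 × 0.05549 = 0.02775 mol
mass of (NH4)2SO4 = 0.02775 × 132.14 = 3.667 g

3.667 g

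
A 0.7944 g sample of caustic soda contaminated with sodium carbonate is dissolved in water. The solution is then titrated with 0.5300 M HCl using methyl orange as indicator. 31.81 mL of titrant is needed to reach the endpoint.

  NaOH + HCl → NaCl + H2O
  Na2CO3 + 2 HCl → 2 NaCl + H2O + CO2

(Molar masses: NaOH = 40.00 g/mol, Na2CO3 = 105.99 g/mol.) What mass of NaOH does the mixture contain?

0.3049 g

n(HCl) = 0.03181 × 0.5300 = 0.01686 mol
Let x = n(NaOH), y = n(Na2CO3).
Titrant: 1x + 2y = 0.01686;  mass: 40.00x + 105.99y = 0.7944
Solving, x = 7.623 × 10^-3 mol, y = 4.618 × 10^-3 mol
mass of NaOH = 7.623 × 10^-3 × 40.00 = 0.3049 g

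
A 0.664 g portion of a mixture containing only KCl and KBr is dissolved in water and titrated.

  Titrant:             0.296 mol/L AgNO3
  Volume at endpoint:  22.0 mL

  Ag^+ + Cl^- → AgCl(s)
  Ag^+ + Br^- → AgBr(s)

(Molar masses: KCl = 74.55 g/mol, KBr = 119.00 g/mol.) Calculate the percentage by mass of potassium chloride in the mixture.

28.0 %

n(AgNO3) = 0.0220 × 0.296 = 6.51 × 10^-3 mol
Let x = n(KCl), y = n(KBr).
Titrant: 1x + 1y = 6.51 × 10^-3;  mass: 74.55x + 119.00y = 0.664
Solving, x = 2.50 × 10^-3 mol, y = 4.02 × 10^-3 mol
mass of KCl = 2.50 × 10^-3 × 74.55 = 0.186 g
% KCl = 0.186 / 0.664 × 100 = 28.0 %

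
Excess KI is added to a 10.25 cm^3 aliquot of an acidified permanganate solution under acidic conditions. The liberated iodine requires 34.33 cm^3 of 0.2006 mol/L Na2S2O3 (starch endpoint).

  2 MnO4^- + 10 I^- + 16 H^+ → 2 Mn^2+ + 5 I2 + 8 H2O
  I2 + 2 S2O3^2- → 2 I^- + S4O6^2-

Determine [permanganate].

0.1344 mol/L

n(S2O3^2-) = 0.03433 × 0.2006 = 6.887 × 10^-3 mol
n(I2) = n(S2O3^2-)/2 = 3.443 × 10^-3 mol
From the 2:5 ratio, n(MnO4^-) in the aliquot = 2/5 × 3.443 × 10^-3 = 1.377 × 10^-3 mol
[MnO4^-] = 1.377 × 10^-3 / 0.01025 = 0.1344 mol/L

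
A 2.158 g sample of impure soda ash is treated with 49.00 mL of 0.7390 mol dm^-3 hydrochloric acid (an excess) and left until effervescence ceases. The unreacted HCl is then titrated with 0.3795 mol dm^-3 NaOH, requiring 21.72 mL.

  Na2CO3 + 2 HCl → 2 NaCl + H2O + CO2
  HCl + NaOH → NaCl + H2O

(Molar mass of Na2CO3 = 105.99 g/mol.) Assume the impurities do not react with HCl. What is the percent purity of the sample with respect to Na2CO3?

n(HCl) added = 0.04900 × 0.7390 = 0.03621 mol
n(NaOH) used in back-titration = 0.02172 × 0.3795 = 8.243 × 10^-3 mol
n(HCl) left over = 8.243 × 10^-3 mol (1:1 ratio)
n(HCl) consumed by analyte = 0.03621 − 8.243 × 10^-3 = 0.02797 mol
From the 1:2 ratio, n(Na2CO3) = 1/2 × 0.02797 = 0.01398 mol
mass of Na2CO3 = 0.01398 × 105.99 = 1.482 g
% Na2CO3 = 1.482 / 2.158 × 100 = 68.68 %

68.68 %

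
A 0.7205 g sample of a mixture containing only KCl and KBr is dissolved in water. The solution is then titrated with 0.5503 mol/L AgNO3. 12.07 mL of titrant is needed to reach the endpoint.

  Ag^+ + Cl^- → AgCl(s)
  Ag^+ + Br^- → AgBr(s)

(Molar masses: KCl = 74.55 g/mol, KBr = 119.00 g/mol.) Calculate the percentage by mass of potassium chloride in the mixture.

n(AgNO3) = 0.01207 × 0.5503 = 6.642 × 10^-3 mol
Let x = n(KCl), y = n(KBr).
Titrant: 1x + 1y = 6.642 × 10^-3;  mass: 74.55x + 119.00y = 0.7205
Solving, x = 1.573 × 10^-3 mol, y = 5.069 × 10^-3 mol
mass of KCl = 1.573 × 10^-3 × 74.55 = 0.1173 g
% KCl = 0.1173 / 0.7205 × 100 = 16.27 %

16.27 %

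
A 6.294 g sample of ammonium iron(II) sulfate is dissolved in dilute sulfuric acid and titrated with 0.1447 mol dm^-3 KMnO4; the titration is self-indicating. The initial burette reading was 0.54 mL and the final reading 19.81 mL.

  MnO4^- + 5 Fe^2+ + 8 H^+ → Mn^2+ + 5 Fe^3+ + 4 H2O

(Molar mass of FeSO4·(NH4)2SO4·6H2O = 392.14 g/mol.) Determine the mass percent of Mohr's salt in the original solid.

86.86 %

n(KMnO4) = 0.01927 L × 0.1447 mol/L = 2.788 × 10^-3 mol
From the 5:1 ratio, n(FeSO4·(NH4)2SO4·6H2O) = 5/1 × 2.788 × 10^-3 = 0.01394 mol
mass of FeSO4·(NH4)2SO4·6H2O = 0.01394 × 392.14 g/mol = 5.467 g
% FeSO4·(NH4)2SO4·6H2O = 5.467 / 6.294 × 100 = 86.86 %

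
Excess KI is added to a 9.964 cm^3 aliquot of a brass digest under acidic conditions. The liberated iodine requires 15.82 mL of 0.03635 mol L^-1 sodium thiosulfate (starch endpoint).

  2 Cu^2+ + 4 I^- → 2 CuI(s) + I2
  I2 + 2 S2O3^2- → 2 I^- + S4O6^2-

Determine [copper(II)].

n(S2O3^2-) = 0.01582 × 0.03635 = 5.751 × 10^-4 mol
n(I2) = n(S2O3^2-)/2 = 2.875 × 10^-4 mol
From the 2:1 ratio, n(Cu2+) in the aliquot = 2/1 × 2.875 × 10^-4 = 5.751 × 10^-4 mol
[Cu2+] = 5.751 × 10^-4 / 0.009964 = 0.05771 mol/L

0.05771 mol/L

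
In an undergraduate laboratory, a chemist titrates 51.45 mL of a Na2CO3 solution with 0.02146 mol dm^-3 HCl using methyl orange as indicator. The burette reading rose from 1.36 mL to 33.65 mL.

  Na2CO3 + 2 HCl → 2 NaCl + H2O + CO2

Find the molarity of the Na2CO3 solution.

0.006734 mol/L

n(HCl) = 0.03229 L × 0.02146 mol/L = 6.929 × 10^-4 mol
From the 1:2 mole ratio, n(Na2CO3) = 1/2 × 6.929 × 10^-4 = 3.465 × 10^-4 mol
[Na2CO3] = 3.465 × 10^-4 mol / 0.05145 L = 0.006734 mol/L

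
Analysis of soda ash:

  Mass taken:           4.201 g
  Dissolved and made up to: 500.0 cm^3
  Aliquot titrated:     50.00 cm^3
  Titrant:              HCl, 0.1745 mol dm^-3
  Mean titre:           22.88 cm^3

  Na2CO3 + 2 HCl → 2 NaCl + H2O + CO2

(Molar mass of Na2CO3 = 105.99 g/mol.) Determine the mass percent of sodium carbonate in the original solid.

50.37 %

n(HCl) per titration = 0.02288 × 0.1745 = 3.993 × 10^-3 mol
From the 1:2 ratio, n(Na2CO3) in each aliquot = 1/2 × 3.993 × 10^-3 = 1.996 × 10^-3 mol
n(Na2CO3) in the whole flask = 1.996 × 10^-3 × 500.0/50.00 = 0.01996 mol
mass of Na2CO3 = 0.01996 × 105.99 = 2.116 g
% Na2CO3 = 2.116 / 4.201 × 100 = 50.37 %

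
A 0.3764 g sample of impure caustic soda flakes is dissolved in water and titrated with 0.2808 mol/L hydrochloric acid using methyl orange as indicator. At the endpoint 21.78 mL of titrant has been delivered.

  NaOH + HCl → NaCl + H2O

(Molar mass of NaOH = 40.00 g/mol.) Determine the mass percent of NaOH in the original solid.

64.99 %

n(HCl) = 0.02178 L × 0.2808 mol/L = 6.116 × 10^-3 mol
n(NaOH) = 6.116 × 10^-3 mol (1:1 ratio)
mass of NaOH = 6.116 × 10^-3 × 40.00 g/mol = 0.2446 g
% NaOH = 0.2446 / 0.3764 × 100 = 64.99 %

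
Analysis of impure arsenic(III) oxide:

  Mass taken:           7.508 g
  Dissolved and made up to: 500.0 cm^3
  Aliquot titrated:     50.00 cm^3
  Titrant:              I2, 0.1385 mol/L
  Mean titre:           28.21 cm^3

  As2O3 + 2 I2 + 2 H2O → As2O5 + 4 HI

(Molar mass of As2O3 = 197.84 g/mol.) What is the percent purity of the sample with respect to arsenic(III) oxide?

51.48 %

n(I2) per titration = 0.02821 × 0.1385 = 3.907 × 10^-3 mol
From the 1:2 ratio, n(As2O3) in each aliquot = 1/2 × 3.907 × 10^-3 = 1.954 × 10^-3 mol
n(As2O3) in the whole flask = 1.954 × 10^-3 × 500.0/50.00 = 0.01954 mol
mass of As2O3 = 0.01954 × 197.84 = 3.865 g
% As2O3 = 3.865 / 7.508 × 100 = 51.48 %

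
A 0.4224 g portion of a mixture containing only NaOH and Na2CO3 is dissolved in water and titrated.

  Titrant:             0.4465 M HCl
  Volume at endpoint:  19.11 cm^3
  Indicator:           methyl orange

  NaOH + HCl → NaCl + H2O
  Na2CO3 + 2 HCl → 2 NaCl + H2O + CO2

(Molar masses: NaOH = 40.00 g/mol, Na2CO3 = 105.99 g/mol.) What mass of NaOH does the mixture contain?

0.09168 g

n(HCl) = 0.01911 × 0.4465 = 8.533 × 10^-3 mol
Let x = n(NaOH), y = n(Na2CO3).
Titrant: 1x + 2y = 8.533 × 10^-3;  mass: 40.00x + 105.99y = 0.4224
Solving, x = 2.292 × 10^-3 mol, y = 3.120 × 10^-3 mol
mass of NaOH = 2.292 × 10^-3 × 40.00 = 0.09168 g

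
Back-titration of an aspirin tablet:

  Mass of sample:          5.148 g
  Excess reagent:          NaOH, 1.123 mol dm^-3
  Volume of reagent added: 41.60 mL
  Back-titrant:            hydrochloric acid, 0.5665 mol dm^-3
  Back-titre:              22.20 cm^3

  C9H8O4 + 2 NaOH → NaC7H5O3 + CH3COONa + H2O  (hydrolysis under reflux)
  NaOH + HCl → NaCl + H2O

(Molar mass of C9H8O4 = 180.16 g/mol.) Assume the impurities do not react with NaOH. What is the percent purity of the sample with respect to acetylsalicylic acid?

n(NaOH) added = 0.04160 × 1.123 = 0.04672 mol
n(HCl) used in back-titration = 0.02220 × 0.5665 = 0.01258 mol
n(NaOH) left over = 0.01258 mol (1:1 ratio)
n(NaOH) consumed by analyte = 0.04672 − 0.01258 = 0.03414 mol
From the 1:2 ratio, n(C9H8O4) = 1/2 × 0.03414 = 0.01707 mol
mass of C9H8O4 = 0.01707 × 180.16 = 3.075 g
% C9H8O4 = 3.075 / 5.148 × 100 = 59.74 %

59.74 %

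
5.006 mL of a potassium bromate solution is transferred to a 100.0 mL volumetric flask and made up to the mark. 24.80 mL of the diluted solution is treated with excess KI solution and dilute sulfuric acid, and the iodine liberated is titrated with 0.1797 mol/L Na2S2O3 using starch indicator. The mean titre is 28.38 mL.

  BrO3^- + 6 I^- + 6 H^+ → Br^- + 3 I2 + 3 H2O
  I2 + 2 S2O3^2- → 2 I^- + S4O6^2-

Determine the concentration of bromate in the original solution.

0.6846 mol/L

n(S2O3^2-) = 0.02838 × 0.1797 = 5.100 × 10^-3 mol
n(I2) = n(S2O3^2-)/2 = 2.550 × 10^-3 mol
From the 1:3 ratio, n(BrO3^-) in the aliquot = 1/3 × 2.550 × 10^-3 = 8.500 × 10^-4 mol
[BrO3^-]_dilute = 8.500 × 10^-4 / 0.02480 = 0.03427 mol/L
[BrO3^-]_original = 0.03427 × 100.0/5.006 = 0.6846 mol/L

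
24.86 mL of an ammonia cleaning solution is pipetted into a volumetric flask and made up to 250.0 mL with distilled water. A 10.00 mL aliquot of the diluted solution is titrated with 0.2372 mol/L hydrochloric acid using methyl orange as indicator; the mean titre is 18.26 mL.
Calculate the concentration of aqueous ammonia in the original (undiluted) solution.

NH3 + HCl → NH4Cl
n(HCl) = 0.01826 × 0.2372 = 4.331 × 10^-3 mol
n(NH3) in the aliquot = 4.331 × 10^-3 mol (1:1 ratio)
[NH3]_dilute = 4.331 × 10^-3 / 0.01000 = 0.4331 mol/L
Dilution factor = 250.0 / 24.86 = 10.06
[NH3]_stock = 0.4331 × 10.06 = 4.356 mol/L

4.356 mol/L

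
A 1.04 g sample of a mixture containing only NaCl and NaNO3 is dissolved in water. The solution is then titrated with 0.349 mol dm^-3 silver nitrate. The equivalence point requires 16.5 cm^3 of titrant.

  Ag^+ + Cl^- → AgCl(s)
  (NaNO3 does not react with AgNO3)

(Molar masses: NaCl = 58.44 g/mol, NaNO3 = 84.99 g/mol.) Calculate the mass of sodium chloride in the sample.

n(AgNO3) = 0.0165 × 0.349 = 5.76 × 10^-3 mol
Let x = n(NaCl), y = n(NaNO3).
Titrant: 1x = 5.76 × 10^-3;  mass: 58.44x + 84.99y = 1.04
Solving, x = 5.76 × 10^-3 mol, y = 8.28 × 10^-3 mol
mass of NaCl = 5.76 × 10^-3 × 58.44 = 0.337 g

0.337 g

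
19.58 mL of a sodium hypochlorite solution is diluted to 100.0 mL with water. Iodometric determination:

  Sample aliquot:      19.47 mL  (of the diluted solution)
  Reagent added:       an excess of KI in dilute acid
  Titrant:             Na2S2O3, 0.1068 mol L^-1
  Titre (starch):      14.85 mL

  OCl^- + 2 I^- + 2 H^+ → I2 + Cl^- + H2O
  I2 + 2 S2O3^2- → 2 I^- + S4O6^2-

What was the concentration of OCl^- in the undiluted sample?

0.2080 mol/L

n(S2O3^2-) = 0.01485 × 0.1068 = 1.586 × 10^-3 mol
n(I2) = n(S2O3^2-)/2 = 7.930 × 10^-4 mol
n(OCl^-) in the aliquot = 7.930 × 10^-4 mol (1:1 ratio)
[OCl^-]_dilute = 7.930 × 10^-4 / 0.01947 = 0.04073 mol/L
[OCl^-]_original = 0.04073 × 100.0/19.58 = 0.2080 mol/L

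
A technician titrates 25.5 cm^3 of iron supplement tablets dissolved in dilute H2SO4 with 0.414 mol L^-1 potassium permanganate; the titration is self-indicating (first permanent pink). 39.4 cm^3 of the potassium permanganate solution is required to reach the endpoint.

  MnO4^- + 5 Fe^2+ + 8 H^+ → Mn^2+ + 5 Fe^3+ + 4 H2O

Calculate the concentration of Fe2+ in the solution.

3.20 mol/L

n(KMnO4) = 0.0394 L × 0.414 mol/L = 0.0163 mol
From the 5:1 mole ratio, n(Fe2+) = 5/1 × 0.0163 = 0.0816 mol
[Fe2+] = 0.0816 mol / 0.0255 L = 3.20 mol/L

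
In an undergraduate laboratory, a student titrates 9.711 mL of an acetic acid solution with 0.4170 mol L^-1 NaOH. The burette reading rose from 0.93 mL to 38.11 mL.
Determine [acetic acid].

CH3COOH + NaOH → CH3COONa + H2O
n(NaOH) = 0.03718 L × 0.4170 mol/L = 0.01550 mol
n(CH3COOH) = 0.01550 mol (1:1 mole ratio)
[CH3COOH] = 0.01550 mol / 0.009711 L = 1.597 mol/L

1.597 mol/L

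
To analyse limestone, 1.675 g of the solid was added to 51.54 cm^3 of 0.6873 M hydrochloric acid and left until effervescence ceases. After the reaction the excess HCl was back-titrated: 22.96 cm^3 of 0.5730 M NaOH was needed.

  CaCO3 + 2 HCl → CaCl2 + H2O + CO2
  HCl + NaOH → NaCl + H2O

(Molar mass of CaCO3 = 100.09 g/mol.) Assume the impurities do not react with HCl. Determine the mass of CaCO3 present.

n(HCl) added = 0.05154 × 0.6873 = 0.03542 mol
n(NaOH) used in back-titration = 0.02296 × 0.5730 = 0.01316 mol
n(HCl) left over = 0.01316 mol (1:1 ratio)
n(HCl) consumed by analyte = 0.03542 − 0.01316 = 0.02227 mol
From the 1:2 ratio, n(CaCO3) = 1/2 × 0.02227 = 0.01113 mol
mass of CaCO3 = 0.01113 × 100.09 = 1.114 g

1.114 g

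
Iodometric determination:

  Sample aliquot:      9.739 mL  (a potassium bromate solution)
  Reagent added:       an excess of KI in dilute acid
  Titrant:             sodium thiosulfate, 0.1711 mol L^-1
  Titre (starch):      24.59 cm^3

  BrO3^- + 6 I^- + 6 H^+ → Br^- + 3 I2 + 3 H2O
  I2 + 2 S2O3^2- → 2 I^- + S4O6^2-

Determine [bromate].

0.07200 mol/L

n(S2O3^2-) = 0.02459 × 0.1711 = 4.207 × 10^-3 mol
n(I2) = n(S2O3^2-)/2 = 2.104 × 10^-3 mol
From the 1:3 ratio, n(BrO3^-) in the aliquot = 1/3 × 2.104 × 10^-3 = 7.012 × 10^-4 mol
[BrO3^-] = 7.012 × 10^-4 / 0.009739 = 0.07200 mol/L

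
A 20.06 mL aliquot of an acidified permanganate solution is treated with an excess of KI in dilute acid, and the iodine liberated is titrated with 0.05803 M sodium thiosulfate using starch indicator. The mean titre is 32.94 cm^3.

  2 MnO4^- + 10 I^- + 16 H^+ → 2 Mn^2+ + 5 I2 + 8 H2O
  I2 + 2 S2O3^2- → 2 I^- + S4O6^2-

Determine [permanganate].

0.01906 M

n(S2O3^2-) = 0.03294 × 0.05803 = 1.912 × 10^-3 mol
n(I2) = n(S2O3^2-)/2 = 9.558 × 10^-4 mol
From the 2:5 ratio, n(MnO4^-) in the aliquot = 2/5 × 9.558 × 10^-4 = 3.823 × 10^-4 mol
[MnO4^-] = 3.823 × 10^-4 / 0.02006 = 0.01906 mol/L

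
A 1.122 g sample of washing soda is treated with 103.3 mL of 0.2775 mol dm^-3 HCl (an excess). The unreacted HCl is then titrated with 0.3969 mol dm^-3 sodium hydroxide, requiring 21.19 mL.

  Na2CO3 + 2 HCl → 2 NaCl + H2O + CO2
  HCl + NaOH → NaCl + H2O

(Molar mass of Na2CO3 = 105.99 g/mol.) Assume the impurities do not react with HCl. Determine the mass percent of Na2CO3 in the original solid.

n(HCl) added = 0.1033 × 0.2775 = 0.02867 mol
n(NaOH) used in back-titration = 0.02119 × 0.3969 = 8.410 × 10^-3 mol
n(HCl) left over = 8.410 × 10^-3 mol (1:1 ratio)
n(HCl) consumed by analyte = 0.02867 − 8.410 × 10^-3 = 0.02026 mol
From the 1:2 ratio, n(Na2CO3) = 1/2 × 0.02026 = 0.01013 mol
mass of Na2CO3 = 0.01013 × 105.99 = 1.073 g
% Na2CO3 = 1.073 / 1.122 × 100 = 95.67 %

95.67 %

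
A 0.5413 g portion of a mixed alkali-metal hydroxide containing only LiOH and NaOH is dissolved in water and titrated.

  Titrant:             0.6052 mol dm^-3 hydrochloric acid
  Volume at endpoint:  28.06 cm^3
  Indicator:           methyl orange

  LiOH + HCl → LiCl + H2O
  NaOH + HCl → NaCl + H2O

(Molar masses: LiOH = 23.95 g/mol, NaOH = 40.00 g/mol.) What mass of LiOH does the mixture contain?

0.2059 g

n(HCl) = 0.02806 × 0.6052 = 0.01698 mol
Let x = n(LiOH), y = n(NaOH).
Titrant: 1x + 1y = 0.01698;  mass: 23.95x + 40.00y = 0.5413
Solving, x = 8.597 × 10^-3 mol, y = 8.385 × 10^-3 mol
mass of LiOH = 8.597 × 10^-3 × 23.95 = 0.2059 g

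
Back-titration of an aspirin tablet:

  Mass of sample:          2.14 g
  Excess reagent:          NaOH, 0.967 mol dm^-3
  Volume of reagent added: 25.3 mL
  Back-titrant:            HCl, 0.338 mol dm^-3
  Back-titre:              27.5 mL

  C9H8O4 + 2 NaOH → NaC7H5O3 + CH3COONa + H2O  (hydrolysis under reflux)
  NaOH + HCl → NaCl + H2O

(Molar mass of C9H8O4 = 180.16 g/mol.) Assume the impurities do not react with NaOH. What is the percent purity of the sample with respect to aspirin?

63.9 %

n(NaOH) added = 0.0253 × 0.967 = 0.0245 mol
n(HCl) used in back-titration = 0.0275 × 0.338 = 9.29 × 10^-3 mol
n(NaOH) left over = 9.29 × 10^-3 mol (1:1 ratio)
n(NaOH) consumed by analyte = 0.0245 − 9.29 × 10^-3 = 0.0152 mol
From the 1:2 ratio, n(C9H8O4) = 1/2 × 0.0152 = 7.59 × 10^-3 mol
mass of C9H8O4 = 7.59 × 10^-3 × 180.16 = 1.37 g
% C9H8O4 = 1.37 / 2.14 × 100 = 63.9 %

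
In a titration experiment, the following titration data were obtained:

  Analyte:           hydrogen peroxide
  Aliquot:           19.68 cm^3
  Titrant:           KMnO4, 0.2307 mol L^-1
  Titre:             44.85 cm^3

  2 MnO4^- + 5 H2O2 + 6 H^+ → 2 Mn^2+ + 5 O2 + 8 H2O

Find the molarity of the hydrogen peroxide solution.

1.314 mol/L

n(KMnO4) = 0.04485 L × 0.2307 mol/L = 0.01035 mol
From the 5:2 mole ratio, n(H2O2) = 5/2 × 0.01035 = 0.02587 mol
[H2O2] = 0.02587 mol / 0.01968 L = 1.314 mol/L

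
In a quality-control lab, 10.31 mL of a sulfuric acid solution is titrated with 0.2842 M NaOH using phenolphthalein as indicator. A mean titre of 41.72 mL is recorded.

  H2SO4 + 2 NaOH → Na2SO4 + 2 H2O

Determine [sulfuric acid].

n(NaOH) = 0.04172 L × 0.2842 mol/L = 0.01186 mol
From the 1:2 mole ratio, n(H2SO4) = 1/2 × 0.01186 = 5.928 × 10^-3 mol
[H2SO4] = 5.928 × 10^-3 mol / 0.01031 L = 0.5750 mol/L

0.5750 M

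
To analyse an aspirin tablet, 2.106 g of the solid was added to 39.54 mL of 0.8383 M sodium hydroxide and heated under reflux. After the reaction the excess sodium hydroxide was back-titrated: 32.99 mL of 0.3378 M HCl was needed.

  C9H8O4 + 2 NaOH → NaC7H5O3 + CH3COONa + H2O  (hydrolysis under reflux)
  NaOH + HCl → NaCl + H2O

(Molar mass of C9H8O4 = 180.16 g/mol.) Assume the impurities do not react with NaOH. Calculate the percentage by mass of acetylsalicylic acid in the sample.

94.11 %

n(NaOH) added = 0.03954 × 0.8383 = 0.03315 mol
n(HCl) used in back-titration = 0.03299 × 0.3378 = 0.01114 mol
n(NaOH) left over = 0.01114 mol (1:1 ratio)
n(NaOH) consumed by analyte = 0.03315 − 0.01114 = 0.02200 mol
From the 1:2 ratio, n(C9H8O4) = 1/2 × 0.02200 = 0.01100 mol
mass of C9H8O4 = 0.01100 × 180.16 = 1.982 g
% C9H8O4 = 1.982 / 2.106 × 100 = 94.11 %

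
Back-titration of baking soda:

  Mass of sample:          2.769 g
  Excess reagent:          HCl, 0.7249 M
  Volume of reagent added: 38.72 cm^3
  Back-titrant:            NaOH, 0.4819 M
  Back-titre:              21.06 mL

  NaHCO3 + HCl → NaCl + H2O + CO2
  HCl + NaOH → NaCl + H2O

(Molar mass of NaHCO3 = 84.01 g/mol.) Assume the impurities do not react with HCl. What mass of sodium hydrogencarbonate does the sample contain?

n(HCl) added = 0.03872 × 0.7249 = 0.02807 mol
n(NaOH) used in back-titration = 0.02106 × 0.4819 = 0.01015 mol
n(HCl) left over = 0.01015 mol (1:1 ratio)
n(HCl) consumed by analyte = 0.02807 − 0.01015 = 0.01792 mol
n(NaHCO3) = 0.01792 mol (1:1 ratio)
mass of NaHCO3 = 0.01792 × 84.01 = 1.505 g

1.505 g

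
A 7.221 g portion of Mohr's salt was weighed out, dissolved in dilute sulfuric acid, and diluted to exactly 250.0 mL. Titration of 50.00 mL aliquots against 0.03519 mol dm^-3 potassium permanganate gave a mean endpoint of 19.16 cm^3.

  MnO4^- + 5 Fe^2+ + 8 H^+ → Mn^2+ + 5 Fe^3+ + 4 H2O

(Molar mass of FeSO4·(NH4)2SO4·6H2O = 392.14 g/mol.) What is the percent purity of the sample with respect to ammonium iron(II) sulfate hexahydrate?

91.54 %

n(KMnO4) per titration = 0.01916 × 0.03519 = 6.742 × 10^-4 mol
From the 5:1 ratio, n(FeSO4·(NH4)2SO4·6H2O) in each aliquot = 5/1 × 6.742 × 10^-4 = 3.371 × 10^-3 mol
n(FeSO4·(NH4)2SO4·6H2O) in the whole flask = 3.371 × 10^-3 × 250.0/50.00 = 0.01686 mol
mass of FeSO4·(NH4)2SO4·6H2O = 0.01686 × 392.14 = 6.610 g
% FeSO4·(NH4)2SO4·6H2O = 6.610 / 7.221 × 100 = 91.54 %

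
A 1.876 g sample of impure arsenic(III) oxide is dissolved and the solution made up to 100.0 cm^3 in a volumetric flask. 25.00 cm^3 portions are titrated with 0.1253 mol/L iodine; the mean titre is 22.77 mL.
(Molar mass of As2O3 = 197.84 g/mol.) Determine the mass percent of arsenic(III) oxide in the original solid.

As2O3 + 2 I2 + 2 H2O → As2O5 + 4 HI
n(I2) per titration = 0.02277 × 0.1253 = 2.853 × 10^-3 mol
From the 1:2 ratio, n(As2O3) in each aliquot = 1/2 × 2.853 × 10^-3 = 1.427 × 10^-3 mol
n(As2O3) in the whole flask = 1.427 × 10^-3 × 100.0/25.00 = 5.706 × 10^-3 mol
mass of As2O3 = 5.706 × 10^-3 × 197.84 = 1.129 g
% As2O3 = 1.129 / 1.876 × 100 = 60.18 %

60.18 %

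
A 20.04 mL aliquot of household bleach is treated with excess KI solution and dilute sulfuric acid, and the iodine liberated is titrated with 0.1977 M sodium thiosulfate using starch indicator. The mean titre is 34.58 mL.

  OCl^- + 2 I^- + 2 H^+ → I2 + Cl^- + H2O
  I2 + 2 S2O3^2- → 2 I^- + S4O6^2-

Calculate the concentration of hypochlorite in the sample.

n(S2O3^2-) = 0.03458 × 0.1977 = 6.836 × 10^-3 mol
n(I2) = n(S2O3^2-)/2 = 3.418 × 10^-3 mol
n(OCl^-) in the aliquot = 3.418 × 10^-3 mol (1:1 ratio)
[OCl^-] = 3.418 × 10^-3 / 0.02004 = 0.1706 mol/L

0.1706 M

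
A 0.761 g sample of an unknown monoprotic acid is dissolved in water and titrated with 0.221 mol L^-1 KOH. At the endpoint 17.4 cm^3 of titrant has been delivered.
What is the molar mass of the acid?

n(KOH) = 0.0174 L × 0.221 mol/L = 3.85 × 10^-3 mol
n(HA) = 3.85 × 10^-3 mol (1:1 ratio)
M = m / n = 0.761 g / 3.85 × 10^-3 mol = 198 g/mol

198 g/mol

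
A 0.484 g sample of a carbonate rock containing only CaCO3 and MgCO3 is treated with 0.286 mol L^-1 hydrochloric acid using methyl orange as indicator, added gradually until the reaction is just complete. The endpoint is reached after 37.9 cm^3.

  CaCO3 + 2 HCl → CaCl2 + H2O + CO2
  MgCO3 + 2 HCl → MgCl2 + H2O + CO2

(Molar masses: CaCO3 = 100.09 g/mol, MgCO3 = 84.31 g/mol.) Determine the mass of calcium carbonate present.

n(HCl) = 0.0379 × 0.286 = 0.0108 mol
Let x = n(CaCO3), y = n(MgCO3).
Titrant: 2x + 2y = 0.0108;  mass: 100.09x + 84.31y = 0.484
Solving, x = 1.72 × 10^-3 mol, y = 3.70 × 10^-3 mol
mass of CaCO3 = 1.72 × 10^-3 × 100.09 = 0.172 g

0.172 g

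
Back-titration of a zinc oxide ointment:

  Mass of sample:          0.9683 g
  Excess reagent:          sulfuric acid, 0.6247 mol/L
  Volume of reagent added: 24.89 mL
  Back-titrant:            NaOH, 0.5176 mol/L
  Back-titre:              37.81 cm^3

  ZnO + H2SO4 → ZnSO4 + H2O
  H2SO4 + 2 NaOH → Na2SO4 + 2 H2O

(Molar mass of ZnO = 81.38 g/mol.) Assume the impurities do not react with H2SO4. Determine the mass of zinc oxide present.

0.4690 g

n(H2SO4) added = 0.02489 × 0.6247 = 0.01555 mol
n(NaOH) used in back-titration = 0.03781 × 0.5176 = 0.01957 mol
From the 1:2 ratio, n(H2SO4) left over = 1/2 × 0.01957 = 9.785 × 10^-3 mol
n(H2SO4) consumed by analyte = 0.01555 − 9.785 × 10^-3 = 5.764 × 10^-3 mol
n(ZnO) = 5.764 × 10^-3 mol (1:1 ratio)
mass of ZnO = 5.764 × 10^-3 × 81.38 = 0.4690 g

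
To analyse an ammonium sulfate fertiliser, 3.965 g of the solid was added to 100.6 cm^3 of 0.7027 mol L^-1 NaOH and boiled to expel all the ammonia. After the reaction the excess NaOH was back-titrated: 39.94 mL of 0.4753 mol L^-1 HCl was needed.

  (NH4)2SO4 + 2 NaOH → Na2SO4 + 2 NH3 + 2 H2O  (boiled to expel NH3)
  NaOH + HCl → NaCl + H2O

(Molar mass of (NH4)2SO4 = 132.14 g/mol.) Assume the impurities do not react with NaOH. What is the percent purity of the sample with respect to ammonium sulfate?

n(NaOH) added = 0.1006 × 0.7027 = 0.07069 mol
n(HCl) used in back-titration = 0.03994 × 0.4753 = 0.01898 mol
n(NaOH) left over = 0.01898 mol (1:1 ratio)
n(NaOH) consumed by analyte = 0.07069 − 0.01898 = 0.05171 mol
From the 1:2 ratio, n((NH4)2SO4) = 1/2 × 0.05171 = 0.02585 mol
mass of (NH4)2SO4 = 0.02585 × 132.14 = 3.416 g
% (NH4)2SO4 = 3.416 / 3.965 × 100 = 86.16 %

86.16 %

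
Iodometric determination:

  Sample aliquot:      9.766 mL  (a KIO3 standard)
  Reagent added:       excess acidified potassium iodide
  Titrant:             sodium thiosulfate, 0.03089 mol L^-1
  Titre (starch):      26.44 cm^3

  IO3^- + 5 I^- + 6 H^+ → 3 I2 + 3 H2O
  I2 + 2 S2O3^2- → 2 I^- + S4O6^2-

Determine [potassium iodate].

n(S2O3^2-) = 0.02644 × 0.03089 = 8.167 × 10^-4 mol
n(I2) = n(S2O3^2-)/2 = 4.084 × 10^-4 mol
From the 1:3 ratio, n(IO3^-) in the aliquot = 1/3 × 4.084 × 10^-4 = 1.361 × 10^-4 mol
[IO3^-] = 1.361 × 10^-4 / 0.009766 = 0.01394 mol/L

0.01394 mol/L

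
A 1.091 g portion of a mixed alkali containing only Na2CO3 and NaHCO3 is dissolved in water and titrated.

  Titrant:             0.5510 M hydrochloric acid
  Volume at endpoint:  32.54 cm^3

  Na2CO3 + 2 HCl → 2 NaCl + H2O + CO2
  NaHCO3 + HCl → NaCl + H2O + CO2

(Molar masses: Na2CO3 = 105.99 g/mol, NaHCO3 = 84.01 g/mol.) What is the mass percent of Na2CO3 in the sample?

65.04 %

n(HCl) = 0.03254 × 0.5510 = 0.01793 mol
Let x = n(Na2CO3), y = n(NaHCO3).
Titrant: 2x + 1y = 0.01793;  mass: 105.99x + 84.01y = 1.091
Solving, x = 6.695 × 10^-3 mol, y = 4.541 × 10^-3 mol
mass of Na2CO3 = 6.695 × 10^-3 × 105.99 = 0.7096 g
% Na2CO3 = 0.7096 / 1.091 × 100 = 65.04 %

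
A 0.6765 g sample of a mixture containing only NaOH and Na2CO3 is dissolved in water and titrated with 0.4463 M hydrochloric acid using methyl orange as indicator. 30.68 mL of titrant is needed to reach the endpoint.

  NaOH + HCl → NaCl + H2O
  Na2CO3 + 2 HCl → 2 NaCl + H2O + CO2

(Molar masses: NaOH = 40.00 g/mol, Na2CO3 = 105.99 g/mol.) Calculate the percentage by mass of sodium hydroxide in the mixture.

n(HCl) = 0.03068 × 0.4463 = 0.01369 mol
Let x = n(NaOH), y = n(Na2CO3).
Titrant: 1x + 2y = 0.01369;  mass: 40.00x + 105.99y = 0.6765
Solving, x = 3.781 × 10^-3 mol, y = 4.956 × 10^-3 mol
mass of NaOH = 3.781 × 10^-3 × 40.00 = 0.1512 g
% NaOH = 0.1512 / 0.6765 × 100 = 22.36 %

22.36 %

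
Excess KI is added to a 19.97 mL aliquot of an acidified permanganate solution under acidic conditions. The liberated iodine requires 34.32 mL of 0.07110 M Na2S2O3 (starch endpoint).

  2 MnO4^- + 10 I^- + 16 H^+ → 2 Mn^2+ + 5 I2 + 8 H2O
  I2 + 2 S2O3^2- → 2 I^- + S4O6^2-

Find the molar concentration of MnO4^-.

n(S2O3^2-) = 0.03432 × 0.07110 = 2.440 × 10^-3 mol
n(I2) = n(S2O3^2-)/2 = 1.220 × 10^-3 mol
From the 2:5 ratio, n(MnO4^-) in the aliquot = 2/5 × 1.220 × 10^-3 = 4.880 × 10^-4 mol
[MnO4^-] = 4.880 × 10^-4 / 0.01997 = 0.02444 mol/L

0.02444 M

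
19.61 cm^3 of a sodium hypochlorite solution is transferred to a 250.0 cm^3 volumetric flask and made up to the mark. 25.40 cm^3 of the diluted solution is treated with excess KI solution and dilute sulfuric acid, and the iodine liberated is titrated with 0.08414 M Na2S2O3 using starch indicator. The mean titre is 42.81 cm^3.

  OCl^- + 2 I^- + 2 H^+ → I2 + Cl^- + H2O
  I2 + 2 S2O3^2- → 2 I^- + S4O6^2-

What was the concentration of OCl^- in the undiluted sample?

0.9040 M

n(S2O3^2-) = 0.04281 × 0.08414 = 3.602 × 10^-3 mol
n(I2) = n(S2O3^2-)/2 = 1.801 × 10^-3 mol
n(OCl^-) in the aliquot = 1.801 × 10^-3 mol (1:1 ratio)
[OCl^-]_dilute = 1.801 × 10^-3 / 0.02540 = 0.07091 mol/L
[OCl^-]_original = 0.07091 × 250.0/19.61 = 0.9040 mol/L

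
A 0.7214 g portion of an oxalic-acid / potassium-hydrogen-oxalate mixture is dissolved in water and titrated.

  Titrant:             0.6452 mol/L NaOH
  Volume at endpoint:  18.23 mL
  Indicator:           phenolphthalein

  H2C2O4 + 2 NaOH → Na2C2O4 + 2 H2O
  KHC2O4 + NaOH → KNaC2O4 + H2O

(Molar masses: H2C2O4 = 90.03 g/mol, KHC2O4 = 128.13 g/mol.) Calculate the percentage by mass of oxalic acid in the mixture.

58.98 %

n(NaOH) = 0.01823 × 0.6452 = 0.01176 mol
Let x = n(H2C2O4), y = n(KHC2O4).
Titrant: 2x + 1y = 0.01176;  mass: 90.03x + 128.13y = 0.7214
Solving, x = 4.726 × 10^-3 mol, y = 2.309 × 10^-3 mol
mass of H2C2O4 = 4.726 × 10^-3 × 90.03 = 0.4255 g
% H2C2O4 = 0.4255 / 0.7214 × 100 = 58.98 %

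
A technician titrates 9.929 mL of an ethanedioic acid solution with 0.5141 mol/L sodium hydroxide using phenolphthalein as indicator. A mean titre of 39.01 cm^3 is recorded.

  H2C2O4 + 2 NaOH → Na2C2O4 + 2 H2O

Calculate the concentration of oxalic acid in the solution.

1.010 mol/L

n(NaOH) = 0.03901 L × 0.5141 mol/L = 0.02006 mol
From the 1:2 mole ratio, n(H2C2O4) = 1/2 × 0.02006 = 0.01003 mol
[H2C2O4] = 0.01003 mol / 0.009929 L = 1.010 mol/L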